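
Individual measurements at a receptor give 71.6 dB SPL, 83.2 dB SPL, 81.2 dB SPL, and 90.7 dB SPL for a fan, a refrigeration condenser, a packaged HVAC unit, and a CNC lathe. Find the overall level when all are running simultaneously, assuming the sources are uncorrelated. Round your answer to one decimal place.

91.8 dB SPL

For uncorrelated sources the intensities add, so convert each level to linear form, sum, and take 10·log₁₀ of the total.
Σ 10^(L/10) = 10^(71.6/10) + 10^(83.2/10) + 10^(81.2/10) + 10^(90.7/10) = 1.530e+09.
L_total = 10·log₁₀(1.530e+09) = 91.85 dB SPL.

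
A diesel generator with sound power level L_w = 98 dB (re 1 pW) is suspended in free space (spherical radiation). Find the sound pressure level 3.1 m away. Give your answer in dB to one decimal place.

77.2 dB

Free-field spherical radiation: L_p = L_w − 10·log₁₀(4π·r²), r = 3.1 m.
4π·r² = 120.8 m², 10·log₁₀ of that is 20.819 dB.
L_p = 98 − 20.819 = 77.18 dB.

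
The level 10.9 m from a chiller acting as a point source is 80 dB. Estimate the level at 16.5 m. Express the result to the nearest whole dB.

For a point source, L₂ = L₁ − 20·log₁₀(r₂/r₁).
L₂ = 80 − 20·log₁₀(16.5/10.9) = 80 − 3.601 = 76.40 dB.

76 dB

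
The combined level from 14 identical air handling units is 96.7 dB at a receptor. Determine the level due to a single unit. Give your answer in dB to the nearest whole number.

85 dB

14 equal contributions raise the level by 10·log₁₀ 14 = 11.461 dB, so each unit alone gives 96.7 − 11.461.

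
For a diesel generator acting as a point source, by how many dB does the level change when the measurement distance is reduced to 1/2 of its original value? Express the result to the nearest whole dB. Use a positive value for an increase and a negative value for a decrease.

With spherical spreading the level changes by −20·log₁₀(r₂/r₁).
ΔL = −20·log₁₀(0.5) = +6.02 dB.

+6 dB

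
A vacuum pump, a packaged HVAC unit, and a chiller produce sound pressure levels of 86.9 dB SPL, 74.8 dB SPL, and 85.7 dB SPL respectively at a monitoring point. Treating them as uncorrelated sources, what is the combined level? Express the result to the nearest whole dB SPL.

Incoherent sources combine by intensity addition: L_total = 10·log₁₀(Σ 10^(L_i/10)).
Σ 10^(L/10) = 10^(86.9/10) + 10^(74.8/10) + 10^(85.7/10) = 8.915e+08.
L_total = 10·log₁₀(8.915e+08) = 89.50 dB SPL.

90 dB SPL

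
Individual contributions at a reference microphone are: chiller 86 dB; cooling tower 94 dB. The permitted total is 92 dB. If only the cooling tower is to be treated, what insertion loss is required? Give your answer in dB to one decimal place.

Everything except the cooling tower sums to 10^(86/10) = 3.981e+08 in linear terms, 86.00 dB.
The limit corresponds to 10^(92/10) = 1.585e+09; subtracting the fixed part leaves 1.187e+09 for the cooling tower, i.e. 90.74 dB.
So the cooling tower must be reduced from 94 to 90.74 dB: IL = 3.26 dB.

3.3 dB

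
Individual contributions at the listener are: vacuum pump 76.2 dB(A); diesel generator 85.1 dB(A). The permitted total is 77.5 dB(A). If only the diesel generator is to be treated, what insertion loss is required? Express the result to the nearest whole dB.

13 dB

Everything except the diesel generator sums to 10^(76.2/10) = 4.169e+07 in linear terms, 76.20 dB(A).
To meet 77.5 dB(A) overall, the treated diesel generator may contribute at most 10^(77.5/10) − 4.169e+07 = 1.455e+07, i.e. 71.63 dB(A).
So the diesel generator must be reduced from 85.1 to 71.63 dB(A): IL = 13.47 dB.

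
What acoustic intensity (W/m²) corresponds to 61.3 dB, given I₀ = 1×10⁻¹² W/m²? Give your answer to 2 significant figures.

1.3e-06 W/m²

I = I₀·10^(L/10) = 10⁻¹² × 10^(61.3/10) = 10^(-5.870).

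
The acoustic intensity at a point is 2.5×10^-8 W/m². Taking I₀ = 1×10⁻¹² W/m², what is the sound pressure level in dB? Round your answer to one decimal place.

44.0 dB

L = 10·log₁₀(I/I₀) = 10·log₁₀(2.5×10^-8/10⁻¹²) = 10·log₁₀(2.5×10^4).
L = 10·(0.3979 + 4) = 43.98 dB.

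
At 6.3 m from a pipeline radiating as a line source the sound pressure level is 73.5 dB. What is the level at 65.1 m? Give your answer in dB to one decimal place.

63.4 dB

Cylindrical spreading from a line source gives a 10·log₁₀(r₂/r₁) drop.
L₂ = 73.5 − 10·log₁₀(65.1/6.3) = 73.5 − 10.142 = 63.36 dB.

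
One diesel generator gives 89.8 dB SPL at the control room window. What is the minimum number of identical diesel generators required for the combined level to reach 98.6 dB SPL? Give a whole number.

8

The shortfall is 98.6 − 89.8 = 8.8 dB, and N units add 10·log₁₀ N, so need 10·log₁₀ N ≥ 8.8.
N ≥ 10^(8.8/10) = 7.586, so N = 8.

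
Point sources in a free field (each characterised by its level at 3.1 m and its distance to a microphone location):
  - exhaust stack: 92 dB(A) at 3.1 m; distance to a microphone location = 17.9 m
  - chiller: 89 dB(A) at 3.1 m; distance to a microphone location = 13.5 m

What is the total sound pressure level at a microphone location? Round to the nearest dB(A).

Apply inverse-square spreading to bring every level to the receiver, then sum 10^(L/10).
exhaust stack: 92 − 20·log₁₀(17.9/3.1) = 92 − 15.23 = 76.77 dB(A).
chiller: 89 − 20·log₁₀(13.5/3.1) = 89 − 12.78 = 76.22 dB(A).
Σ 10^(L/10) = 8.942e+07 → L_total = 10·log₁₀(8.942e+07) = 79.51 dB(A).

80 dB(A)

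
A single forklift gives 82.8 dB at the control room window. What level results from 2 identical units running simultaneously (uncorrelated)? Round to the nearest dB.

With 2 equal, uncorrelated contributions the intensity is 2× that of one unit, giving a rise of 10·log₁₀ 2.
L_total = 82.8 + 10·log₁₀(2) = 82.8 + 3.010 = 85.81 dB.

86 dB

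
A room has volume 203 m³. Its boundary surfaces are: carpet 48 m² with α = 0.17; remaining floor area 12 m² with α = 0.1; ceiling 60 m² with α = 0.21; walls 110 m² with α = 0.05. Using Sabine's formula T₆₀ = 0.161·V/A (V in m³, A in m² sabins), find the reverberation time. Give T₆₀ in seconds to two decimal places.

A = Σ Sᵢαᵢ = 48·0.17 + 12·0.1 + 60·0.21 + 110·0.05 = 27.46 m².
T₆₀ = 0.161 × 203 / 27.46 = 1.190 s.

1.19 s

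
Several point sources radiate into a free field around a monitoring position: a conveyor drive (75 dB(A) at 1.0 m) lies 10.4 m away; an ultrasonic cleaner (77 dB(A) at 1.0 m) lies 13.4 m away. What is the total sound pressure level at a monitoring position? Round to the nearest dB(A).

First find each source's level at the receiver (point-source: −20·log₁₀(r/r_ref)), then combine on an intensity basis.
conveyor drive: 75 − 20·log₁₀(10.4/1.0) = 75 − 20.34 = 54.66 dB(A).
ultrasonic cleaner: 77 − 20·log₁₀(13.4/1.0) = 77 − 22.54 = 54.46 dB(A).
Σ 10^(L/10) = 5.715e+05 → L_total = 10·log₁₀(5.715e+05) = 57.57 dB(A).

58 dB(A)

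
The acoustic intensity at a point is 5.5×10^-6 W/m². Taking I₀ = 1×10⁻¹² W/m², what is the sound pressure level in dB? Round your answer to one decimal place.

67.4 dB

Dividing by I₀ shifts the exponent by 12: I/I₀ = 5.5×10^6.
L = 10·(0.7404 + 6) = 67.40 dB.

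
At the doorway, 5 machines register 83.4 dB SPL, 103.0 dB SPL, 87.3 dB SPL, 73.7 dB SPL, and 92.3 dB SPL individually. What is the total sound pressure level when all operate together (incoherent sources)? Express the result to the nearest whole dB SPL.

Incoherent sources combine by intensity addition: L_total = 10·log₁₀(Σ 10^(L_i/10)).
Σ 10^(L/10) = 10^(83.4/10) + 10^(103.0/10) + 10^(87.3/10) + 10^(73.7/10) + 10^(92.3/10) = 2.243e+10.
L_total = 10·log₁₀(2.243e+10) = 103.51 dB SPL.

104 dB SPL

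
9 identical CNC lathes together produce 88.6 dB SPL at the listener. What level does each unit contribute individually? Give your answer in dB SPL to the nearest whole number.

Dividing the total intensity by 9 lowers the level by 10·log₁₀ 9 = 9.542 dB: L₁ = 88.6 − 9.542.

79 dB SPL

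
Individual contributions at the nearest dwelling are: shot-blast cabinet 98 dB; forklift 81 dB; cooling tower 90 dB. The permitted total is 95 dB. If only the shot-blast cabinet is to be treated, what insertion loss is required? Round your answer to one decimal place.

Fixed contribution from the other sources: Σ 10^(L/10) = 10^(81/10) + 10^(90/10) = 1.126e+09 (90.51 dB).
The limit corresponds to 10^(95/10) = 3.162e+09; subtracting the fixed part leaves 2.036e+09 for the shot-blast cabinet, i.e. 93.09 dB.
Required insertion loss = 98 − 93.09 = 4.91 dB.

4.9 dB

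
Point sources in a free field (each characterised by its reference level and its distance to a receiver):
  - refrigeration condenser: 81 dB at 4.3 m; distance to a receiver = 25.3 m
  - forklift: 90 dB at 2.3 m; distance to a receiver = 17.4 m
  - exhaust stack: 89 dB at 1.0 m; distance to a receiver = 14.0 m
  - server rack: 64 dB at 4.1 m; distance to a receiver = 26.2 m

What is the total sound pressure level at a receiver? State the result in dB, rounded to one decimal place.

Propagate each source to the receiver with L = L_ref − 20·log₁₀(r/r_ref), then add intensities.
refrigeration condenser: 81 − 20·log₁₀(25.3/4.3) = 81 − 15.39 = 65.61 dB.
forklift: 90 − 20·log₁₀(17.4/2.3) = 90 − 17.58 = 72.42 dB.
exhaust stack: 89 − 20·log₁₀(14.0/1.0) = 89 − 22.92 = 66.08 dB.
server rack: 64 − 20·log₁₀(26.2/4.1) = 64 − 16.11 = 47.89 dB.
Σ 10^(L/10) = 2.522e+07 → L_total = 10·log₁₀(2.522e+07) = 74.02 dB.

74.0 dB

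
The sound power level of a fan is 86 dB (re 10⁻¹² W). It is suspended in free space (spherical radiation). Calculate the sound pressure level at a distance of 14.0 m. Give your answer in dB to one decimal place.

52.1 dB

L_p = L_w − 10·log₁₀(4π·r²) with r = 14.0 m.
4π·r² = 2463 m², 10·log₁₀ of that is 33.915 dB.
L_p = 86 − 33.915 = 52.09 dB.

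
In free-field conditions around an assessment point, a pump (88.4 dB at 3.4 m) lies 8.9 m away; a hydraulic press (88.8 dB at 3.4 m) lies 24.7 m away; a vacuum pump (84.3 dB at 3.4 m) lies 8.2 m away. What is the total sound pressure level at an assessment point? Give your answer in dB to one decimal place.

Apply inverse-square spreading to bring every level to the receiver, then sum 10^(L/10).
pump: 88.4 − 20·log₁₀(8.9/3.4) = 88.4 − 8.36 = 80.04 dB.
hydraulic press: 88.8 − 20·log₁₀(24.7/3.4) = 88.8 − 17.22 = 71.58 dB.
vacuum pump: 84.3 − 20·log₁₀(8.2/3.4) = 84.3 − 7.65 = 76.65 dB.
Σ 10^(L/10) = 1.616e+08 → L_total = 10·log₁₀(1.616e+08) = 82.08 dB.

82.1 dB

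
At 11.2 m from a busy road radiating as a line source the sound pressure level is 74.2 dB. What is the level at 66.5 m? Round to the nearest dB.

66 dB

Cylindrical spreading from a line source gives a 10·log₁₀(r₂/r₁) drop.
L₂ = 74.2 − 10·log₁₀(66.5/11.2) = 74.2 − 7.736 = 66.46 dB.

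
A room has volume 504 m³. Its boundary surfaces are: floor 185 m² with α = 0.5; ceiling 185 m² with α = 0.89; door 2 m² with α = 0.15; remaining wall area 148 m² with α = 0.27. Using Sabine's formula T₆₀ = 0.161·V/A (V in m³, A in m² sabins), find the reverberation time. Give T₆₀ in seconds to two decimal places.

A = Σ Sᵢαᵢ = 185·0.5 + 185·0.89 + 2·0.15 + 148·0.27 = 297.41 m².
T₆₀ = 0.161·V/A = 0.161·504/297.41 = 0.273 s.

0.27 s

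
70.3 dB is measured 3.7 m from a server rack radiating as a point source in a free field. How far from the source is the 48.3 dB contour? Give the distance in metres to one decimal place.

46.6 m

Point-source spreading drops the level by 20·log₁₀(r₂/r₁); inverting, r₂/r₁ = 10^(ΔL/20).
r₂ = 3.7·10^((70.3−48.3)/20) = 3.7·10^(22.0/20) = 46.58 m.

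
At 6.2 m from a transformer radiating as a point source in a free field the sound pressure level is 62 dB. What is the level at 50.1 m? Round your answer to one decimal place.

43.9 dB

Spherical spreading from a point source gives a 20·log₁₀(r₂/r₁) drop.
L₂ = 62 − 20·log₁₀(50.1/6.2) = 62 − 18.149 = 43.85 dB.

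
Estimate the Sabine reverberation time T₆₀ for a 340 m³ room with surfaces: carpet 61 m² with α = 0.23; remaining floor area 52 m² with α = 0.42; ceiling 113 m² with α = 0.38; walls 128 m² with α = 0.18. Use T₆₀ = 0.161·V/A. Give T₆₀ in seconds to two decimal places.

0.54 s

Summing Sᵢαᵢ: 61·0.23 + 52·0.42 + 113·0.38 + 128·0.18 = 101.85 m².
T₆₀ = 0.161·V/A = 0.161·340/101.85 = 0.537 s.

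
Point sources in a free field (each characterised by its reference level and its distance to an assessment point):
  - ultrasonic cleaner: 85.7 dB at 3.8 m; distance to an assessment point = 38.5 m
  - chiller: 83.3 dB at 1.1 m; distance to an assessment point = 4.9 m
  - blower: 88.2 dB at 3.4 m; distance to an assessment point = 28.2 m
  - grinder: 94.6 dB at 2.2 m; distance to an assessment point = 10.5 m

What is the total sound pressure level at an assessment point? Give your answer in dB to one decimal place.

Apply inverse-square spreading to bring every level to the receiver, then sum 10^(L/10).
ultrasonic cleaner: 85.7 − 20·log₁₀(38.5/3.8) = 85.7 − 20.11 = 65.59 dB.
chiller: 83.3 − 20·log₁₀(4.9/1.1) = 83.3 − 12.98 = 70.32 dB.
blower: 88.2 − 20·log₁₀(28.2/3.4) = 88.2 − 18.38 = 69.82 dB.
grinder: 94.6 − 20·log₁₀(10.5/2.2) = 94.6 − 13.58 = 81.02 dB.
Σ 10^(L/10) = 1.506e+08 → L_total = 10·log₁₀(1.506e+08) = 81.78 dB.

81.8 dB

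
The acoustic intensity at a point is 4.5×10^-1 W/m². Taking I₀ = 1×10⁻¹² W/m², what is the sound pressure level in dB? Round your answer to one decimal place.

Dividing by I₀ shifts the exponent by 12: I/I₀ = 4.5×10^11.
L = 10·(0.6532 + 11) = 116.53 dB.

116.5 dB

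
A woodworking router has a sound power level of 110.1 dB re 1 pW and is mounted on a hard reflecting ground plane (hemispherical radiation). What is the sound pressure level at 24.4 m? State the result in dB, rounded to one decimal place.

74.4 dB

Free-field hemispherical radiation: L_p = L_w − 10·log₁₀(2π·r²), r = 24.4 m.
2π·r² = 3741 m², 10·log₁₀ of that is 35.730 dB.
L_p = 110.1 − 35.730 = 74.37 dB.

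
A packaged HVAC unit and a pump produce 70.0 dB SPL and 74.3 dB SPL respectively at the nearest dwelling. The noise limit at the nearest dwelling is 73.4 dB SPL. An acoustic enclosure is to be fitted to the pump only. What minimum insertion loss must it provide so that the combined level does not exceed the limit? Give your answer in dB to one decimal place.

The untreated sources together contribute 10^(70.0/10) = 1.000e+07, i.e. 70.00 dB SPL.
The limit corresponds to 10^(73.4/10) = 2.188e+07; subtracting the fixed part leaves 1.188e+07 for the pump, i.e. 70.75 dB SPL.
Required insertion loss = 74.3 − 70.75 = 3.55 dB.

3.6 dB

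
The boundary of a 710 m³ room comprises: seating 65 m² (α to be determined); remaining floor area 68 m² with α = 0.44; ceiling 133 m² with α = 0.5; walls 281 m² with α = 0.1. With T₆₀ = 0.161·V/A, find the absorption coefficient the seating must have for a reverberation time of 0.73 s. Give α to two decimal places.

From T₆₀ = 0.161·V/A, the target T₆₀ = 0.73 s needs A = 0.161·710/0.73 = 156.59 m².
Absorption from the other surfaces = 68·0.44 + 133·0.5 + 281·0.1 = 124.52 m², so the seating must supply 32.07 m² over 65 m².
α = 32.07/65 = 0.493.

0.49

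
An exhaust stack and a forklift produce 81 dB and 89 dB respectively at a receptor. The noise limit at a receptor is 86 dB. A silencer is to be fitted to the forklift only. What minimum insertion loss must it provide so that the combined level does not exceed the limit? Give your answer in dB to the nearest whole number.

The untreated sources together contribute 10^(81/10) = 1.259e+08, i.e. 81.00 dB.
To meet 86 dB overall, the treated forklift may contribute at most 10^(86/10) − 1.259e+08 = 2.722e+08, i.e. 84.35 dB.
Required insertion loss = 89 − 84.35 = 4.65 dB.

5 dB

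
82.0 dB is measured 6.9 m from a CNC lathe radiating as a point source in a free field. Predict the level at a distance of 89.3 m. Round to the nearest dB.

Point-source attenuation: ΔL = 20·log₁₀(r₂/r₁) = 20·log₁₀(89.3/6.9) = 22.240 dB.
L₂ = 82.0 − 20·log₁₀(89.3/6.9) = 82.0 − 22.240 = 59.76 dB.

60 dB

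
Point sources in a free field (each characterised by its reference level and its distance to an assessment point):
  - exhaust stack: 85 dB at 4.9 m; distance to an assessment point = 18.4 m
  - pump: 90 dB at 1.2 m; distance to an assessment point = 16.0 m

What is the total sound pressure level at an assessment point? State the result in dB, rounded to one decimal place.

74.5 dB

Propagate each source to the receiver with L = L_ref − 20·log₁₀(r/r_ref), then add intensities.
exhaust stack: 85 − 20·log₁₀(18.4/4.9) = 85 − 11.49 = 73.51 dB.
pump: 90 − 20·log₁₀(16.0/1.2) = 90 − 22.50 = 67.50 dB.
Σ 10^(L/10) = 2.805e+07 → L_total = 10·log₁₀(2.805e+07) = 74.48 dB.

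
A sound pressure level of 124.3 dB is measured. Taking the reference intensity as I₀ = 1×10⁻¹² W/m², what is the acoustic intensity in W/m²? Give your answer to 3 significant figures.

L = 10·log₁₀(I/I₀) ⇒ I = I₀·10^(L/10) = 10⁻¹² × 10^12.43.

2.69 W/m²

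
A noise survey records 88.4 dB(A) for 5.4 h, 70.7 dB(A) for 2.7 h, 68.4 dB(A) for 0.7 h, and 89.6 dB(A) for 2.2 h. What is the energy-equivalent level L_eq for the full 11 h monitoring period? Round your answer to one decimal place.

L_eq = 10·log₁₀[(1/T)·Σ tᵢ·10^(Lᵢ/10)] with T = 11 h.
Σ tᵢ·10^(Lᵢ/10) = 5.4·10^(88.4/10) + 2.7·10^(70.7/10) + 0.7·10^(68.4/10) + 2.2·10^(89.6/10) = 5.779e+09.
L_eq = 10·log₁₀(5.779e+09/11) = 87.20 dB(A).

87.2 dB(A)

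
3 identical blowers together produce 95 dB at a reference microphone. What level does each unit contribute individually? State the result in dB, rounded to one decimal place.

3 equal contributions raise the level by 10·log₁₀ 3 = 4.771 dB, so each unit alone gives 95 − 4.771.

90.2 dB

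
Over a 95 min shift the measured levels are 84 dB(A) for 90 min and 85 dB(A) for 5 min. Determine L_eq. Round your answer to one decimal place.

The energy average is taken in the linear domain: L_eq = 10·log₁₀[(Σ tᵢ·10^(Lᵢ/10))/T], T = 95 min.
Σ tᵢ·10^(Lᵢ/10) = 90·10^(84/10) + 5·10^(85/10) = 2.419e+10.
L_eq = 10·log₁₀(2.419e+10/95) = 84.06 dB(A).

84.1 dB(A)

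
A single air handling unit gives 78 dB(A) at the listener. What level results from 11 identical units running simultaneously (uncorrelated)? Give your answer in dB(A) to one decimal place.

88.4 dB(A)

With 11 equal, uncorrelated contributions the intensity is 11× that of one unit, giving a rise of 10·log₁₀ 11.
L_total = 78 + 10·log₁₀(11) = 78 + 10.414 = 88.41 dB(A).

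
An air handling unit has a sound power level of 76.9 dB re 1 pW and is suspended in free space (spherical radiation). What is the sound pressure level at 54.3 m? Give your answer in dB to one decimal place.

31.2 dB

Free-field spherical radiation: L_p = L_w − 10·log₁₀(4π·r²), r = 54.3 m.
4π·r² = 3.705e+04 m², 10·log₁₀ of that is 45.688 dB.
L_p = 76.9 − 45.688 = 31.21 dB.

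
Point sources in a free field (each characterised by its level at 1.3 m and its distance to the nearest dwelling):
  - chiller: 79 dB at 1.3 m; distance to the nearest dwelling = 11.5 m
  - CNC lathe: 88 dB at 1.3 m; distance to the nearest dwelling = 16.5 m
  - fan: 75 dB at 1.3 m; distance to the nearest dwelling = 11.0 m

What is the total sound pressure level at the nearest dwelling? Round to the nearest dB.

67 dB

First find each source's level at the receiver (point-source: −20·log₁₀(r/r_ref)), then combine on an intensity basis.
chiller: 79 − 20·log₁₀(11.5/1.3) = 79 − 18.94 = 60.06 dB.
CNC lathe: 88 − 20·log₁₀(16.5/1.3) = 88 − 22.07 = 65.93 dB.
fan: 75 − 20·log₁₀(11.0/1.3) = 75 − 18.55 = 56.45 dB.
Σ 10^(L/10) = 5.373e+06 → L_total = 10·log₁₀(5.373e+06) = 67.30 dB.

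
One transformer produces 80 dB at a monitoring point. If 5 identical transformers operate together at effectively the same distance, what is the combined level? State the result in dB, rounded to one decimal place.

L_total = L₁ + 10·log₁₀ N for N identical incoherent sources.
L_total = 80 + 10·log₁₀(5) = 80 + 6.990 = 86.99 dB.

87.0 dB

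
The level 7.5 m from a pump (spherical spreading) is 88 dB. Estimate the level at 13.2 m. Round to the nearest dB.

Spherical spreading from a point source gives a 20·log₁₀(r₂/r₁) drop.
L₂ = 88 − 20·log₁₀(13.2/7.5) = 88 − 4.910 = 83.09 dB.

83 dB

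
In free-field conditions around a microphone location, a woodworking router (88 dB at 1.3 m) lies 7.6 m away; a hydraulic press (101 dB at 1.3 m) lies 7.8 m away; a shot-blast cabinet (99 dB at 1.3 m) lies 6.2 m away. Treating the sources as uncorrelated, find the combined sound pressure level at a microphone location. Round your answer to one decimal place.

88.6 dB

Propagate each source to the receiver with L = L_ref − 20·log₁₀(r/r_ref), then add intensities.
woodworking router: 88 − 20·log₁₀(7.6/1.3) = 88 − 15.34 = 72.66 dB.
hydraulic press: 101 − 20·log₁₀(7.8/1.3) = 101 − 15.56 = 85.44 dB.
shot-blast cabinet: 99 − 20·log₁₀(6.2/1.3) = 99 − 13.57 = 85.43 dB.
Σ 10^(L/10) = 7.174e+08 → L_total = 10·log₁₀(7.174e+08) = 88.56 dB.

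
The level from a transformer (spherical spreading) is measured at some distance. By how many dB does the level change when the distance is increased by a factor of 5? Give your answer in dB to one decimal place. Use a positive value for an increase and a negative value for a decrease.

A point source loses 6 dB per doubling of distance; generally ΔL = −20·log₁₀(r₂/r₁).
ΔL = −20·log₁₀(5) = -13.98 dB.

-14.0 dB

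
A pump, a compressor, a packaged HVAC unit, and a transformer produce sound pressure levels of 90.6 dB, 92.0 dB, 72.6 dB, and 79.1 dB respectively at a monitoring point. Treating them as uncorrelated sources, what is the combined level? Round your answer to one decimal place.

94.5 dB

For uncorrelated sources the intensities add, so convert each level to linear form, sum, and take 10·log₁₀ of the total.
Σ 10^(L/10) = 10^(90.6/10) + 10^(92.0/10) + 10^(72.6/10) + 10^(79.1/10) = 2.833e+09.
L_total = 10·log₁₀(2.833e+09) = 94.52 dB.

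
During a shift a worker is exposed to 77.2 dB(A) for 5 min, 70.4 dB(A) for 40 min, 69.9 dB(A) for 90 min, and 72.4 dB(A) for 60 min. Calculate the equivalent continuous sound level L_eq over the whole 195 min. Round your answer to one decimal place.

Weight each interval's intensity by its duration and average over T = 195 min:
Σ tᵢ·10^(Lᵢ/10) = 5·10^(77.2/10) + 40·10^(70.4/10) + 90·10^(69.9/10) + 60·10^(72.4/10) = 2.623e+09.
L_eq = 10·log₁₀(2.623e+09/195) = 71.29 dB(A).

71.3 dB(A)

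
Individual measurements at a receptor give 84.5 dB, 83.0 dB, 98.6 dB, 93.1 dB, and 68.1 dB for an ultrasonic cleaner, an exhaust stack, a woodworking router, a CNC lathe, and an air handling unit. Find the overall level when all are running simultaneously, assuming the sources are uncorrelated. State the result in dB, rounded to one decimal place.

For uncorrelated sources the intensities add, so convert each level to linear form, sum, and take 10·log₁₀ of the total.
Σ 10^(L/10) = 10^(84.5/10) + 10^(83.0/10) + 10^(98.6/10) + 10^(93.1/10) + 10^(68.1/10) = 9.774e+09.
L_total = 10·log₁₀(9.774e+09) = 99.90 dB.

99.9 dB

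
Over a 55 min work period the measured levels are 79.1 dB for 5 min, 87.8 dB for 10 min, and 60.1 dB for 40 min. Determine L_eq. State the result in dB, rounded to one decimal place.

L_eq = 10·log₁₀[(1/T)·Σ tᵢ·10^(Lᵢ/10)] with T = 55 min.
Σ tᵢ·10^(Lᵢ/10) = 5·10^(79.1/10) + 10·10^(87.8/10) + 40·10^(60.1/10) = 6.473e+09.
L_eq = 10·log₁₀(6.473e+09/55) = 80.71 dB.

80.7 dB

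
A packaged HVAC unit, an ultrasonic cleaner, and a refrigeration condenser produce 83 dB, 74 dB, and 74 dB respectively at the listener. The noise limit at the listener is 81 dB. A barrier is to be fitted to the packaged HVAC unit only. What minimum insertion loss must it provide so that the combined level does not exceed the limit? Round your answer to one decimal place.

4.2 dB

Everything except the packaged HVAC unit sums to 10^(74/10) + 10^(74/10) = 5.024e+07 in linear terms, 77.01 dB.
To meet 81 dB overall, the treated packaged HVAC unit may contribute at most 10^(81/10) − 5.024e+07 = 7.565e+07, i.e. 78.79 dB.
So the packaged HVAC unit must be reduced from 83 to 78.79 dB: IL = 4.21 dB.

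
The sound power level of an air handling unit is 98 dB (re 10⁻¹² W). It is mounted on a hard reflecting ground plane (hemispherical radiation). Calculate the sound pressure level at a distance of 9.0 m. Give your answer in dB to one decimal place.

70.9 dB

Free-field hemispherical radiation: L_p = L_w − 10·log₁₀(2π·r²), r = 9.0 m.
2π·r² = 508.9 m², 10·log₁₀ of that is 27.067 dB.
L_p = 98 − 27.067 = 70.93 dB.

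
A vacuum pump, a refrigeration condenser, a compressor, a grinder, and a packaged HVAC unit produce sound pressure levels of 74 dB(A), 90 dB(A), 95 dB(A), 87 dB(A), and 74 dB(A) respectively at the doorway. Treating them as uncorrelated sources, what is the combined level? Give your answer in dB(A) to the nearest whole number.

97 dB(A)

For uncorrelated sources the intensities add, so convert each level to linear form, sum, and take 10·log₁₀ of the total.
Σ 10^(L/10) = 10^(74/10) + 10^(90/10) + 10^(95/10) + 10^(87/10) + 10^(74/10) = 4.714e+09.
L_total = 10·log₁₀(4.714e+09) = 96.73 dB(A).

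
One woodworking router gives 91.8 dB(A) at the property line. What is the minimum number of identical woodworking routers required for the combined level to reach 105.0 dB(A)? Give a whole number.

21

Need L₁ + 10·log₁₀ N ≥ 105.0, i.e. log₁₀ N ≥ 1.32.
N ≥ 10^(13.2/10) = 20.893, so N = 21.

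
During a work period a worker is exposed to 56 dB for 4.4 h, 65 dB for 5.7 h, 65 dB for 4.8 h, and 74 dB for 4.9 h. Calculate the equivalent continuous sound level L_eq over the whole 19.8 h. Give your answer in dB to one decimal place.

Weight each interval's intensity by its duration and average over T = 19.8 h:
Σ tᵢ·10^(Lᵢ/10) = 4.4·10^(56/10) + 5.7·10^(65/10) + 4.8·10^(65/10) + 4.9·10^(74/10) = 1.580e+08.
L_eq = 10·log₁₀(1.580e+08/19.8) = 69.02 dB.

69.0 dB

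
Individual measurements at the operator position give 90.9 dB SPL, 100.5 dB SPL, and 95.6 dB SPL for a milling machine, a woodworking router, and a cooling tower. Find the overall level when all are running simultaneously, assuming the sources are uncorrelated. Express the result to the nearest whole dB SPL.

102 dB SPL

Incoherent sources combine by intensity addition: L_total = 10·log₁₀(Σ 10^(L_i/10)).
Σ 10^(L/10) = 10^(90.9/10) + 10^(100.5/10) + 10^(95.6/10) = 1.608e+10.
L_total = 10·log₁₀(1.608e+10) = 102.06 dB SPL.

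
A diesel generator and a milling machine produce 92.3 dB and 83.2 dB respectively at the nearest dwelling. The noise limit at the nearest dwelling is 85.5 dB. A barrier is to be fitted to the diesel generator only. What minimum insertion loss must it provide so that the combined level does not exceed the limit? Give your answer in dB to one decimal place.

10.7 dB

The untreated sources together contribute 10^(83.2/10) = 2.089e+08, i.e. 83.20 dB.
To meet 85.5 dB overall, the treated diesel generator may contribute at most 10^(85.5/10) − 2.089e+08 = 1.459e+08, i.e. 81.64 dB.
So the diesel generator must be reduced from 92.3 to 81.64 dB: IL = 10.66 dB.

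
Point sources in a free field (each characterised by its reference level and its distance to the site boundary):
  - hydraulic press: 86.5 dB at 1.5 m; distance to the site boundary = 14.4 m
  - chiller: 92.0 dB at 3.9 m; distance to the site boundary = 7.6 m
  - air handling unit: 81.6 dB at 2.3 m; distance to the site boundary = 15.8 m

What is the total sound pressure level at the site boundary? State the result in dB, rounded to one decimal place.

First find each source's level at the receiver (point-source: −20·log₁₀(r/r_ref)), then combine on an intensity basis.
hydraulic press: 86.5 − 20·log₁₀(14.4/1.5) = 86.5 − 19.65 = 66.85 dB.
chiller: 92.0 − 20·log₁₀(7.6/3.9) = 92.0 − 5.79 = 86.21 dB.
air handling unit: 81.6 − 20·log₁₀(15.8/2.3) = 81.6 − 16.74 = 64.86 dB.
Σ 10^(L/10) = 4.253e+08 → L_total = 10·log₁₀(4.253e+08) = 86.29 dB.

86.3 dB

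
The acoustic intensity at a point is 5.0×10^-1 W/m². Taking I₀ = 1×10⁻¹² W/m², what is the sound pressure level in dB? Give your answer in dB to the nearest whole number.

Dividing by I₀ shifts the exponent by 12: I/I₀ = 5.0×10^11.
L = 10·(0.6990 + 11) = 116.99 dB.

117 dB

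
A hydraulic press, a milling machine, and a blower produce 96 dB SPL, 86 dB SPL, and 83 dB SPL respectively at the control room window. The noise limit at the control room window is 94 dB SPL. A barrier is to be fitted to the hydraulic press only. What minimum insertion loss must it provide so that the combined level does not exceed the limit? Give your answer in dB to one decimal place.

The untreated sources together contribute 10^(86/10) + 10^(83/10) = 5.976e+08, i.e. 87.76 dB SPL.
The limit corresponds to 10^(94/10) = 2.512e+09; subtracting the fixed part leaves 1.914e+09 for the hydraulic press, i.e. 92.82 dB SPL.
Required insertion loss = 96 − 92.82 = 3.18 dB.

3.2 dB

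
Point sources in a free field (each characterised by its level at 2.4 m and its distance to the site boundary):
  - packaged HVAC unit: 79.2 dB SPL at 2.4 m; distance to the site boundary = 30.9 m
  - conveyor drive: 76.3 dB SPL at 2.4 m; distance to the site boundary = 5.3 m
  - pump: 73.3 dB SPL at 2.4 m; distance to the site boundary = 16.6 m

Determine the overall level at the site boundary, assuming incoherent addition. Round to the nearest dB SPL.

First find each source's level at the receiver (point-source: −20·log₁₀(r/r_ref)), then combine on an intensity basis.
packaged HVAC unit: 79.2 − 20·log₁₀(30.9/2.4) = 79.2 − 22.19 = 57.01 dB SPL.
conveyor drive: 76.3 − 20·log₁₀(5.3/2.4) = 76.3 − 6.88 = 69.42 dB SPL.
pump: 73.3 − 20·log₁₀(16.6/2.4) = 73.3 − 16.80 = 56.50 dB SPL.
Σ 10^(L/10) = 9.696e+06 → L_total = 10·log₁₀(9.696e+06) = 69.87 dB SPL.

70 dB SPL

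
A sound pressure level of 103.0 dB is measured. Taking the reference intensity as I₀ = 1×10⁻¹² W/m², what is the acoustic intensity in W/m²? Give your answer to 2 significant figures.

I/I₀ = 10^(103.0/10) = 1.995e+10, so I = 1.995e+10 × 10⁻¹² W/m².

0.020 W/m²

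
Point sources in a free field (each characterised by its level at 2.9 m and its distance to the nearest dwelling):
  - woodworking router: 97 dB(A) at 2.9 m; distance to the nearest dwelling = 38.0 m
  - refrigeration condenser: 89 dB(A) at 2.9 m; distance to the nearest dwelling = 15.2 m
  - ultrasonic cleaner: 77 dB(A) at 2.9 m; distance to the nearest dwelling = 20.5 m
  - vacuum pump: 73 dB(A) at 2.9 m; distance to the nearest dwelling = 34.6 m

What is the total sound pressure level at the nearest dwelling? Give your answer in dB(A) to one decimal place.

Propagate each source to the receiver with L = L_ref − 20·log₁₀(r/r_ref), then add intensities.
woodworking router: 97 − 20·log₁₀(38.0/2.9) = 97 − 22.35 = 74.65 dB(A).
refrigeration condenser: 89 − 20·log₁₀(15.2/2.9) = 89 − 14.39 = 74.61 dB(A).
ultrasonic cleaner: 77 − 20·log₁₀(20.5/2.9) = 77 − 16.99 = 60.01 dB(A).
vacuum pump: 73 − 20·log₁₀(34.6/2.9) = 73 − 21.53 = 51.47 dB(A).
Σ 10^(L/10) = 5.925e+07 → L_total = 10·log₁₀(5.925e+07) = 77.73 dB(A).

77.7 dB(A)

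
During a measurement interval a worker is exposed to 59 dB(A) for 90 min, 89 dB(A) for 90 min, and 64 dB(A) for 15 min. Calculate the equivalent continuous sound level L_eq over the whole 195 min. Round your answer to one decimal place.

85.6 dB(A)

L_eq = 10·log₁₀[(1/T)·Σ tᵢ·10^(Lᵢ/10)] with T = 195 min.
Σ tᵢ·10^(Lᵢ/10) = 90·10^(59/10) + 90·10^(89/10) + 15·10^(64/10) = 7.160e+10.
L_eq = 10·log₁₀(7.160e+10/195) = 85.65 dB(A).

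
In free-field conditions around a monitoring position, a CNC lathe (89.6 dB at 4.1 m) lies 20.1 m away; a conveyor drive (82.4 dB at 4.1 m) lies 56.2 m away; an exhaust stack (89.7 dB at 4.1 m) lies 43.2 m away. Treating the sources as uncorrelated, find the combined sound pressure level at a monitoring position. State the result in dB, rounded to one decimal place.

76.7 dB

Propagate each source to the receiver with L = L_ref − 20·log₁₀(r/r_ref), then add intensities.
CNC lathe: 89.6 − 20·log₁₀(20.1/4.1) = 89.6 − 13.81 = 75.79 dB.
conveyor drive: 82.4 − 20·log₁₀(56.2/4.1) = 82.4 − 22.74 = 59.66 dB.
exhaust stack: 89.7 − 20·log₁₀(43.2/4.1) = 89.7 − 20.45 = 69.25 dB.
Σ 10^(L/10) = 4.728e+07 → L_total = 10·log₁₀(4.728e+07) = 76.75 dB.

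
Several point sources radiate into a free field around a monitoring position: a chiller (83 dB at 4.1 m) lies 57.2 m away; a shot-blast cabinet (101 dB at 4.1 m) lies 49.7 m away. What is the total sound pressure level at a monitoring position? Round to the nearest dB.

79 dB

Apply inverse-square spreading to bring every level to the receiver, then sum 10^(L/10).
chiller: 83 − 20·log₁₀(57.2/4.1) = 83 − 22.89 = 60.11 dB.
shot-blast cabinet: 101 − 20·log₁₀(49.7/4.1) = 101 − 21.67 = 79.33 dB.
Σ 10^(L/10) = 8.670e+07 → L_total = 10·log₁₀(8.670e+07) = 79.38 dB.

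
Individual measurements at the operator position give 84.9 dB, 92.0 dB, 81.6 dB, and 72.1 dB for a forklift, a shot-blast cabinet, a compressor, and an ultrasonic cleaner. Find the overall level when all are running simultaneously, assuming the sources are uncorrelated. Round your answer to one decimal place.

For uncorrelated sources the intensities add, so convert each level to linear form, sum, and take 10·log₁₀ of the total.
Σ 10^(L/10) = 10^(84.9/10) + 10^(92.0/10) + 10^(81.6/10) + 10^(72.1/10) = 2.055e+09.
L_total = 10·log₁₀(2.055e+09) = 93.13 dB.

93.1 dB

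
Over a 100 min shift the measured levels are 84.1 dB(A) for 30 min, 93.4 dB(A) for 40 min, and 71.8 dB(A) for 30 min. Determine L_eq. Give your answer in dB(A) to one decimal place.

L_eq = 10·log₁₀[(1/T)·Σ tᵢ·10^(Lᵢ/10)] with T = 100 min.
Σ tᵢ·10^(Lᵢ/10) = 30·10^(84.1/10) + 40·10^(93.4/10) + 30·10^(71.8/10) = 9.568e+10.
L_eq = 10·log₁₀(9.568e+10/100) = 89.81 dB(A).

89.8 dB(A)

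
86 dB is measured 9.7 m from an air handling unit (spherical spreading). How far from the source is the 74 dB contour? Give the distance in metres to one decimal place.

The 12.0 dB drop corresponds to a distance ratio of 10^(12.0/20) for a point source.
r₂ = 9.7·10^((86−74)/20) = 9.7·10^(12.0/20) = 38.62 m.

38.6 m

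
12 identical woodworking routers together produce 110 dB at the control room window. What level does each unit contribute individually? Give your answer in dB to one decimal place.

12 equal contributions raise the level by 10·log₁₀ 12 = 10.792 dB, so each unit alone gives 110 − 10.792.

99.2 dB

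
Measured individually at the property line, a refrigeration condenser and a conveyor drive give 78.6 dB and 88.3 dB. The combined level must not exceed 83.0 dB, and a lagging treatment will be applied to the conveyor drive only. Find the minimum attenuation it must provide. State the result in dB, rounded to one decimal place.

7.3 dB

Fixed contribution from the other source: Σ 10^(L/10) = 10^(78.6/10) = 7.244e+07 (78.60 dB).
The limit corresponds to 10^(83.0/10) = 1.995e+08; subtracting the fixed part leaves 1.271e+08 for the conveyor drive, i.e. 81.04 dB.
So the conveyor drive must be reduced from 88.3 to 81.04 dB: IL = 7.26 dB.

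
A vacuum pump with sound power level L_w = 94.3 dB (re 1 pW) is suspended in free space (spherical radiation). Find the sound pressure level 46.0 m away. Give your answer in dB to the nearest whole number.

The power spreads over a sphere of area 4π·r², so L_p = L_w − 10·log₁₀(4π·r²).
4π·r² = 2.659e+04 m², 10·log₁₀ of that is 44.247 dB.
L_p = 94.3 − 44.247 = 50.05 dB.

50 dB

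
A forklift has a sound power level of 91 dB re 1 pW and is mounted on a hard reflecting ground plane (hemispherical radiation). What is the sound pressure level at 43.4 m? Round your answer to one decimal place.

50.3 dB

L_p = L_w − 10·log₁₀(2π·r²) with r = 43.4 m.
2π·r² = 1.183e+04 m², 10·log₁₀ of that is 40.732 dB.
L_p = 91 − 40.732 = 50.27 dB.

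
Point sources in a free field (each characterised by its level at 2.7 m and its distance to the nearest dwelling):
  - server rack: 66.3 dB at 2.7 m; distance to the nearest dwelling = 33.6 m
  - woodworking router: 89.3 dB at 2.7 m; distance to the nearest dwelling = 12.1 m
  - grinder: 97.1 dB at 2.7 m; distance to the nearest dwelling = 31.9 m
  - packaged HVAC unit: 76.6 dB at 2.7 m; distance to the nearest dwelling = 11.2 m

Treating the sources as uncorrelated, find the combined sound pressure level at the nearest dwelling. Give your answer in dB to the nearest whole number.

79 dB

Apply inverse-square spreading to bring every level to the receiver, then sum 10^(L/10).
server rack: 66.3 − 20·log₁₀(33.6/2.7) = 66.3 − 21.90 = 44.40 dB.
woodworking router: 89.3 − 20·log₁₀(12.1/2.7) = 89.3 − 13.03 = 76.27 dB.
grinder: 97.1 − 20·log₁₀(31.9/2.7) = 97.1 − 21.45 = 75.65 dB.
packaged HVAC unit: 76.6 − 20·log₁₀(11.2/2.7) = 76.6 − 12.36 = 64.24 dB.
Σ 10^(L/10) = 8.180e+07 → L_total = 10·log₁₀(8.180e+07) = 79.13 dB.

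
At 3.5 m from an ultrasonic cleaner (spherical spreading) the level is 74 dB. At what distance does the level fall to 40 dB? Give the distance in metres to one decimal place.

175.4 m

For a point source L₁ − L₂ = 20·log₁₀(r₂/r₁), so r₂ = r₁·10^((L₁−L₂)/20).
r₂ = 3.5·10^((74−40)/20) = 3.5·10^(34.0/20) = 175.42 m.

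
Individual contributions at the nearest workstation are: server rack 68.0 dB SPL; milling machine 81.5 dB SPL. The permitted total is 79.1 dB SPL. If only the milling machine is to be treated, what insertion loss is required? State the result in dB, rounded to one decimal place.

Everything except the milling machine sums to 10^(68.0/10) = 6.310e+06 in linear terms, 68.00 dB SPL.
To meet 79.1 dB SPL overall, the treated milling machine may contribute at most 10^(79.1/10) − 6.310e+06 = 7.497e+07, i.e. 78.75 dB SPL.
So the milling machine must be reduced from 81.5 to 78.75 dB SPL: IL = 2.75 dB.

2.8 dB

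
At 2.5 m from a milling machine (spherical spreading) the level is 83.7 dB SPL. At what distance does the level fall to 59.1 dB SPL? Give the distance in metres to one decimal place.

42.5 m

For a point source L₁ − L₂ = 20·log₁₀(r₂/r₁), so r₂ = r₁·10^((L₁−L₂)/20).
r₂ = 2.5·10^((83.7−59.1)/20) = 2.5·10^(24.6/20) = 42.46 m.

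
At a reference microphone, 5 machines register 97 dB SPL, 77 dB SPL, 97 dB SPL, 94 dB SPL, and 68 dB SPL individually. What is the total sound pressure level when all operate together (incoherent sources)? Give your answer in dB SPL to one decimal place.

101.0 dB SPL

Incoherent sources combine by intensity addition: L_total = 10·log₁₀(Σ 10^(L_i/10)).
Σ 10^(L/10) = 10^(97/10) + 10^(77/10) + 10^(97/10) + 10^(94/10) + 10^(68/10) = 1.259e+10.
L_total = 10·log₁₀(1.259e+10) = 101.00 dB SPL.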